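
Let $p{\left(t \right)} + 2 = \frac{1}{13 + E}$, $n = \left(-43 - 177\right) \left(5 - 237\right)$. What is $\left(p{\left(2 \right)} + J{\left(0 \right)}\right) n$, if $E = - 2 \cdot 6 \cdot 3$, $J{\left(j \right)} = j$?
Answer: $- \frac{2398880}{23} \approx -1.043 \cdot 10^{5}$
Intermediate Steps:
$n = 51040$ ($n = \left(-220\right) \left(-232\right) = 51040$)
$E = -36$ ($E = \left(-2\right) 18 = -36$)
$p{\left(t \right)} = - \frac{47}{23}$ ($p{\left(t \right)} = -2 + \frac{1}{13 - 36} = -2 + \frac{1}{-23} = -2 - \frac{1}{23} = - \frac{47}{23}$)
$\left(p{\left(2 \right)} + J{\left(0 \right)}\right) n = \left(- \frac{47}{23} + 0\right) 51040 = \left(- \frac{47}{23}\right) 51040 = - \frac{2398880}{23}$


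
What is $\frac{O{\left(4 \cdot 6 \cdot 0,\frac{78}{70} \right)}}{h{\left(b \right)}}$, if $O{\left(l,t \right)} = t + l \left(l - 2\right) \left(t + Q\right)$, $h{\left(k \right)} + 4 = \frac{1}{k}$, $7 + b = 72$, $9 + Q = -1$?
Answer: $- \frac{507}{1813} \approx -0.27965$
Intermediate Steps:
$Q = -10$ ($Q = -9 - 1 = -10$)
$b = 65$ ($b = -7 + 72 = 65$)
$h{\left(k \right)} = -4 + \frac{1}{k}$
$O{\left(l,t \right)} = t + l \left(-10 + t\right) \left(-2 + l\right)$ ($O{\left(l,t \right)} = t + l \left(l - 2\right) \left(t - 10\right) = t + l \left(-2 + l\right) \left(-10 + t\right) = t + l \left(-10 + t\right) \left(-2 + l\right)$)
$\frac{O{\left(4 \cdot 6 \cdot 0,\frac{78}{70} \right)}}{h{\left(b \right)}} = \frac{\frac{78}{70} - 10 \left(4 \cdot 6 \cdot 0\right)^{2} + 20 \cdot 4 \cdot 6 \cdot 0 + \frac{78}{70} \left(4 \cdot 6 \cdot 0\right)^{2} - 2 \cdot 4 \cdot 6 \cdot 0 \cdot \frac{78}{70}}{-4 + \frac{1}{65}} = \frac{78 \cdot \frac{1}{70} - 10 \left(24 \cdot 0\right)^{2} + 20 \cdot 24 \cdot 0 + 78 \cdot \frac{1}{70} \left(24 \cdot 0\right)^{2} - 2 \cdot 24 \cdot 0 \cdot 78 \cdot \frac{1}{70}}{-4 + \frac{1}{65}} = \frac{\frac{39}{35} - 10 \cdot 0^{2} + 20 \cdot 0 + \frac{39 \cdot 0^{2}}{35} - 0 \cdot \frac{39}{35}}{- \frac{259}{65}} = \left(\frac{39}{35} - 0 + 0 + \frac{39}{35} \cdot 0 + 0\right) \left(- \frac{65}{259}\right) = \left(\frac{39}{35} + 0 + 0 + 0 + 0\right) \left(- \frac{65}{259}\right) = \frac{39}{35} \left(- \frac{65}{259}\right) = - \frac{507}{1813}$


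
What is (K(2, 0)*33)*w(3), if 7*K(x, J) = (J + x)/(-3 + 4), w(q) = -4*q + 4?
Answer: -528/7 ≈ -75.429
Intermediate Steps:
w(q) = 4 - 4*q
K(x, J) = J/7 + x/7 (K(x, J) = ((J + x)/(-3 + 4))/7 = ((J + x)/1)/7 = ((J + x)*1)/7 = (J + x)/7 = J/7 + x/7)
(K(2, 0)*33)*w(3) = (((1/7)*0 + (1/7)*2)*33)*(4 - 4*3) = ((0 + 2/7)*33)*(4 - 12) = ((2/7)*33)*(-8) = (66/7)*(-8) = -528/7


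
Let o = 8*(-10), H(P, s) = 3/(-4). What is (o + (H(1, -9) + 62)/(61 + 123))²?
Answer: 3438063225/541696 ≈ 6346.9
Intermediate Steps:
H(P, s) = -¾ (H(P, s) = 3*(-¼) = -¾)
o = -80
(o + (H(1, -9) + 62)/(61 + 123))² = (-80 + (-¾ + 62)/(61 + 123))² = (-80 + (245/4)/184)² = (-80 + (245/4)*(1/184))² = (-80 + 245/736)² = (-58635/736)² = 3438063225/541696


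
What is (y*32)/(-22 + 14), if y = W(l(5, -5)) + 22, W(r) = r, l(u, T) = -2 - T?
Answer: -100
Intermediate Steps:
y = 25 (y = (-2 - 1*(-5)) + 22 = (-2 + 5) + 22 = 3 + 22 = 25)
(y*32)/(-22 + 14) = (25*32)/(-22 + 14) = 800/(-8) = 800*(-⅛) = -100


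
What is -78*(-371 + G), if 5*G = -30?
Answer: 29406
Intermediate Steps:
G = -6 (G = (1/5)*(-30) = -6)
-78*(-371 + G) = -78*(-371 - 6) = -78*(-377) = 29406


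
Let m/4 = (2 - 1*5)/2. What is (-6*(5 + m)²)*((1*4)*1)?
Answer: -24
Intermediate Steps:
m = -6 (m = 4*((2 - 1*5)/2) = 4*((2 - 5)*(½)) = 4*(-3*½) = 4*(-3/2) = -6)
(-6*(5 + m)²)*((1*4)*1) = (-6*(5 - 6)²)*((1*4)*1) = (-6*(-1)²)*(4*1) = -6*1*4 = -6*4 = -24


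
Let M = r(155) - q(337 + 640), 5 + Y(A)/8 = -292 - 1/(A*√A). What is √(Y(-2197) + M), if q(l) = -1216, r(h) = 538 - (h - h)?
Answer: √(-3002275198 - 104*I*√13)/2197 ≈ 1.5575e-6 - 24.94*I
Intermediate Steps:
r(h) = 538 (r(h) = 538 - 1*0 = 538 + 0 = 538)
Y(A) = -2376 - 8/A^(3/2) (Y(A) = -40 + 8*(-292 - 1/(A*√A)) = -40 + 8*(-292 - 1/(A^(3/2))) = -40 + 8*(-292 - 1/A^(3/2)) = -40 + (-2336 - 8/A^(3/2)) = -2376 - 8/A^(3/2))
M = 1754 (M = 538 - 1*(-1216) = 538 + 1216 = 1754)
√(Y(-2197) + M) = √((-2376 - 8*I*√13/371293) + 1754) = √(-622 - 8*I*√13/371293)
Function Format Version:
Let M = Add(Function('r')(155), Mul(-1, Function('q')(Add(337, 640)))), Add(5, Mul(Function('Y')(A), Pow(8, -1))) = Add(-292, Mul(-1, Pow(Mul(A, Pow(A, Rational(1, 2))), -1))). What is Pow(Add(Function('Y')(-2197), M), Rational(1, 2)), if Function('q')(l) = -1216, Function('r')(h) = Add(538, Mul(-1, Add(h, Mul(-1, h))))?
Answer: Mul(Rational(1, 2197), Pow(Add(-3002275198, Mul(-104, I, Pow(13, Rational(1, 2)))), Rational(1, 2))) ≈ Add(1.5575e-6, Mul(-24.940, I))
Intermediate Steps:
Function('r')(h) = 538 (Function('r')(h) = Add(538, Mul(-1, 0)) = Add(538, 0) = 538)
Function('Y')(A) = Add(-2376, Mul(-8, Pow(A, Rational(-3, 2)))) (Function('Y')(A) = Add(-40, Mul(8, Add(-292, Mul(-1, Pow(Mul(A, Pow(A, Rational(1, 2))), -1))))) = Add(-40, Mul(8, Add(-292, Mul(-1, Pow(Pow(A, Rational(3, 2)), -1))))) = Add(-40, Mul(8, Add(-292, Mul(-1, Pow(A, Rational(-3, 2)))))) = Add(-40, Add(-2336, Mul(-8, Pow(A, Rational(-3, 2))))) = Add(-2376, Mul(-8, Pow(A, Rational(-3, 2)))))
M = 1754 (M = Add(538, Mul(-1, -1216)) = Add(538, 1216) = 1754)
Pow(Add(Function('Y')(-2197), M), Rational(1, 2)) = Pow(Add(Add(-2376, Mul(-8, Pow(-2197, Rational(-3, 2)))), 1754), Rational(1, 2)) = Pow(Add(Add(-2376, Mul(-8, Mul(Rational(1, 371293), I, Pow(13, Rational(1, 2))))), 1754), Rational(1, 2)) = Pow(Add(Add(-2376, Mul(Rational(-8, 371293), I, Pow(13, Rational(1, 2)))), 1754), Rational(1, 2)) = Pow(Add(-622, Mul(Rational(-8, 371293), I, Pow(13, Rational(1, 2)))), Rational(1, 2))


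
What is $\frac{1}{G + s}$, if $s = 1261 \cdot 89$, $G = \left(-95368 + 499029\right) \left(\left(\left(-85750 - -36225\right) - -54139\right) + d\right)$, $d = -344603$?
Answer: $- \frac{1}{137240187500} \approx -7.2865 \cdot 10^{-12}$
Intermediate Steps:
$G = -137240299729$ ($G = \left(-95368 + 499029\right) \left(\left(\left(-85750 - -36225\right) - -54139\right) - 344603\right) = 403661 \left(\left(\left(-85750 + 36225\right) + 54139\right) - 344603\right) = 403661 \left(\left(-49525 + 54139\right) - 344603\right) = 403661 \left(4614 - 344603\right) = 403661 \left(-339989\right) = -137240299729$)
$s = 112229$
$\frac{1}{G + s} = \frac{1}{-137240299729 + 112229} = \frac{1}{-137240187500} = - \frac{1}{137240187500}$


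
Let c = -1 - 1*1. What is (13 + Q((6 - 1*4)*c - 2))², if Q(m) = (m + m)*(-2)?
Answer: 1369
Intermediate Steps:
c = -2 (c = -1 - 1 = -2)
Q(m) = -4*m (Q(m) = (2*m)*(-2) = -4*m)
(13 + Q((6 - 1*4)*c - 2))² = (13 - 4*((6 - 1*4)*(-2) - 2))² = (13 - 4*((6 - 4)*(-2) - 2))² = (13 - 4*(2*(-2) - 2))² = (13 - 4*(-4 - 2))² = (13 - 4*(-6))² = (13 + 24)² = 37² = 1369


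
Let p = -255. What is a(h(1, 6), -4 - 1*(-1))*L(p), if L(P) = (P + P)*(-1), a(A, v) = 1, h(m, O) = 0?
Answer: 510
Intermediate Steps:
L(P) = -2*P (L(P) = (2*P)*(-1) = -2*P)
a(h(1, 6), -4 - 1*(-1))*L(p) = 1*(-2*(-255)) = 1*510 = 510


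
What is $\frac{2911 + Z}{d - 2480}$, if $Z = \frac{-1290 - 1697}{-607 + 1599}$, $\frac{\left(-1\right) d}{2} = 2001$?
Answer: $- \frac{2884725}{6430144} \approx -0.44863$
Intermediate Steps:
$d = -4002$ ($d = \left(-2\right) 2001 = -4002$)
$Z = - \frac{2987}{992} \approx -3.0111$
$\frac{2911 + Z}{d - 2480} = \frac{2911 - \frac{2987}{992}}{-4002 - 2480} = \frac{2884725}{992 \left(-6482\right)} = \frac{2884725}{992} \left(- \frac{1}{6482}\right) = - \frac{2884725}{6430144}$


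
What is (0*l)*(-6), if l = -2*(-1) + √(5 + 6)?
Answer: 0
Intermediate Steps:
l = 2 + √11 ≈ 5.3166
(0*l)*(-6) = (0*(2 + √11))*(-6) = 0*(-6) = 0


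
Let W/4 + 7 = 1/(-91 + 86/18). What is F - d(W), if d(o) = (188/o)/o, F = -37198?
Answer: -1101234559806/29604481 ≈ -37198.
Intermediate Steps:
W = -5441/194 (W = -28 + 4/(-91 + 86/18) = -28 + 4/(-91 + 86*(1/18)) = -28 + 4/(-91 + 43/9) = -28 + 4/(-776/9) = -28 + 4*(-9/776) = -28 - 9/194 = -5441/194 ≈ -28.046)
d(o) = 188/o**2
F - d(W) = -37198 - 188/(-5441/194)**2 = -37198 - 188*37636/29604481 = -37198 - 1*7075568/29604481 = -37198 - 7075568/29604481 = -1101234559806/29604481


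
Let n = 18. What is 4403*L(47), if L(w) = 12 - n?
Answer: -26418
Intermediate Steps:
L(w) = -6 (L(w) = 12 - 1*18 = 12 - 18 = -6)
4403*L(47) = 4403*(-6) = -26418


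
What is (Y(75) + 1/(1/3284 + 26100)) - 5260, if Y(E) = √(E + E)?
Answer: -450847225976/85712401 + 5*√6 ≈ -5247.8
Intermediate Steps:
Y(E) = √2*√E (Y(E) = √(2*E) = √2*√E)
(Y(75) + 1/(1/3284 + 26100)) - 5260 = (√2*√75 + 1/(1/3284 + 26100)) - 5260 = (√2*(5*√3) + 1/(1/3284 + 26100)) - 5260 = (5*√6 + 1/(85712401/3284)) - 5260 = (5*√6 + 3284/85712401) - 5260 = (3284/85712401 + 5*√6) - 5260 = -450847225976/85712401 + 5*√6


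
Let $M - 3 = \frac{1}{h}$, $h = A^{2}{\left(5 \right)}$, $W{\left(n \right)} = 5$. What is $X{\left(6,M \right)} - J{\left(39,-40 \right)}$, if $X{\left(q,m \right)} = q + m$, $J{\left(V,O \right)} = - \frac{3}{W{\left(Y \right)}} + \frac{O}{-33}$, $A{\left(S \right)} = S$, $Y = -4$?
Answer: $\frac{6953}{825} \approx 8.4279$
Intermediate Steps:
$h = 25$ ($h = 5^{2} = 25$)
$M = \frac{76}{25}$ ($M = 3 + \frac{1}{25} = \frac{76}{25} \approx 3.04$)
$J{\left(V,O \right)} = - \frac{3}{5} - \frac{O}{33}$ ($J{\left(V,O \right)} = - \frac{3}{5} + \frac{O}{-33} = \left(-3\right) \frac{1}{5} + O \left(- \frac{1}{33}\right) = - \frac{3}{5} - \frac{O}{33}$)
$X{\left(q,m \right)} = m + q$
$X{\left(6,M \right)} - J{\left(39,-40 \right)} = \left(\frac{76}{25} + 6\right) - \left(- \frac{3}{5} - - \frac{40}{33}\right) = \frac{226}{25} - \left(- \frac{3}{5} + \frac{40}{33}\right) = \frac{226}{25} - \frac{101}{165} = \frac{6953}{825}$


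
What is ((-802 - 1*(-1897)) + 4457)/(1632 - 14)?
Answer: 2776/809 ≈ 3.4314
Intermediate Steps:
((-802 - 1*(-1897)) + 4457)/(1632 - 14) = ((-802 + 1897) + 4457)/1618 = (1095 + 4457)*(1/1618) = 5552*(1/1618) = 2776/809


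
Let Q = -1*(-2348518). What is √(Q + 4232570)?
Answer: 36*√5078 ≈ 2565.4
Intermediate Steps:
Q = 2348518
√(Q + 4232570) = √(2348518 + 4232570) = √6581088 = 36*√5078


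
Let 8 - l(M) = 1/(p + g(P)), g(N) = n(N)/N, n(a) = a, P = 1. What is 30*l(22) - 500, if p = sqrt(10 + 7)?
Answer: -2065/8 - 15*sqrt(17)/8 ≈ -265.86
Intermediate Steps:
g(N) = 1 (g(N) = N/N = 1)
p = sqrt(17) ≈ 4.1231
l(M) = 8 - 1/(1 + sqrt(17)) (l(M) = 8 - 1/(sqrt(17) + 1) = 8 - 1/(1 + sqrt(17)))
30*l(22) - 500 = 30*(129/16 - sqrt(17)/16) - 500 = (1935/8 - 15*sqrt(17)/8) - 500 = -2065/8 - 15*sqrt(17)/8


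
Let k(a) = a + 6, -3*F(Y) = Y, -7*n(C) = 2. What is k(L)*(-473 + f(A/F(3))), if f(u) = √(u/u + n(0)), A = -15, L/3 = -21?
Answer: 26961 - 57*√35/7 ≈ 26913.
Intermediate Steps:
L = -63 (L = 3*(-21) = -63)
n(C) = -2/7 (n(C) = -⅐*2 = -2/7)
F(Y) = -Y/3
f(u) = √35/7 (f(u) = √(u/u - 2/7) = √(1 - 2/7) = √(5/7) = √35/7)
k(a) = 6 + a
k(L)*(-473 + f(A/F(3))) = (6 - 63)*(-473 + √35/7) = -57*(-473 + √35/7) = 26961 - 57*√35/7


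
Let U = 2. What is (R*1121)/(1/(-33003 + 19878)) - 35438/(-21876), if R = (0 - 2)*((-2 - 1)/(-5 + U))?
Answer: 321864340219/10938 ≈ 2.9426e+7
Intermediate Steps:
R = -2 (R = (0 - 2)*((-2 - 1)/(-5 + 2)) = -(-6)/(-3) = -(-6)*(-1)/3 = -2*1 = -2)
(R*1121)/(1/(-33003 + 19878)) - 35438/(-21876) = (-2*1121)/(1/(-33003 + 19878)) - 35438/(-21876) = -2242/(1/(-13125)) - 35438*(-1/21876) = -2242/(-1/13125) + 17719/10938 = -2242*(-13125) + 17719/10938 = 29426250 + 17719/10938 = 321864340219/10938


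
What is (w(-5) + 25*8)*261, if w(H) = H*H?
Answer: 58725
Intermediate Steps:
w(H) = H**2
(w(-5) + 25*8)*261 = ((-5)**2 + 25*8)*261 = (25 + 200)*261 = 225*261 = 58725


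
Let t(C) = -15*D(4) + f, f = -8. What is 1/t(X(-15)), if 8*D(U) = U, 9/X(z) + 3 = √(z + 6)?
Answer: -2/31 ≈ -0.064516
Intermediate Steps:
X(z) = 9/(-3 + √(6 + z)) (X(z) = 9/(-3 + √(z + 6)) = 9/(-3 + √(6 + z)))
D(U) = U/8
t(C) = -31/2 (t(C) = -15*4/8 - 8 = -15*½ - 8 = -15/2 - 8 = -31/2)
1/t(X(-15)) = 1/(-31/2) = -2/31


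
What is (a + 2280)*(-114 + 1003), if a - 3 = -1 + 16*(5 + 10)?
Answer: 2242058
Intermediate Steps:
a = 242 (a = 3 + (-1 + 16*(5 + 10)) = 3 + (-1 + 16*15) = 3 + (-1 + 240) = 3 + 239 = 242)
(a + 2280)*(-114 + 1003) = (242 + 2280)*(-114 + 1003) = 2522*889 = 2242058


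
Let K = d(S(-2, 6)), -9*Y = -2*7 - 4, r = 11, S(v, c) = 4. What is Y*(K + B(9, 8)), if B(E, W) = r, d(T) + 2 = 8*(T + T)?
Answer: 146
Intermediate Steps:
d(T) = -2 + 16*T (d(T) = -2 + 8*(T + T) = -2 + 8*(2*T) = -2 + 16*T)
B(E, W) = 11
Y = 2 (Y = -(-2*7 - 4)/9 = -(-14 - 4)/9 = -⅑*(-18) = 2)
K = 62 (K = -2 + 16*4 = -2 + 64 = 62)
Y*(K + B(9, 8)) = 2*(62 + 11) = 2*73 = 146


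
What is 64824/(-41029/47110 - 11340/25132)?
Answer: -19187393835120/391342057 ≈ -49030.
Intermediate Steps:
64824/(-41029/47110 - 11340/25132) = 64824/(-41029*1/47110 - 11340*1/25132) = 64824/(-41029/47110 - 2835/6283) = 64824/(-391342057/295992130) = 64824*(-295992130/391342057) = -19187393835120/391342057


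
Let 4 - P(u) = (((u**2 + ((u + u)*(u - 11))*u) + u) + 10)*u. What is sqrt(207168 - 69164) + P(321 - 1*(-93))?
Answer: -57263236340 + 2*sqrt(34501) ≈ -5.7263e+10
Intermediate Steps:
P(u) = 4 - u*(10 + u + u**2 + 2*u**2*(-11 + u)) (P(u) = 4 - (((u**2 + ((u + u)*(u - 11))*u) + u) + 10)*u = 4 - (((u**2 + ((2*u)*(-11 + u))*u) + u) + 10)*u = 4 - (((u**2 + (2*u*(-11 + u))*u) + u) + 10)*u = 4 - (((u**2 + 2*u**2*(-11 + u)) + u) + 10)*u = 4 - ((u + u**2 + 2*u**2*(-11 + u)) + 10)*u = 4 - (10 + u + u**2 + 2*u**2*(-11 + u))*u = 4 - u*(10 + u + u**2 + 2*u**2*(-11 + u)))
sqrt(207168 - 69164) + P(321 - 1*(-93)) = sqrt(207168 - 69164) + (4 - (321 - 1*(-93))**2 - 10*(321 - 1*(-93)) - 2*(321 - 1*(-93))**4 + 21*(321 - 1*(-93))**3) = sqrt(138004) + (4 - (321 + 93)**2 - 10*(321 + 93) - 2*(321 + 93)**4 + 21*(321 + 93)**3) = 2*sqrt(34501) + (4 - 1*414**2 - 10*414 - 2*414**4 + 21*414**3) = 2*sqrt(34501) + (4 - 1*171396 - 4140 - 2*29376588816 + 21*70957944) = 2*sqrt(34501) + (4 - 171396 - 4140 - 58753177632 + 1490116824) = 2*sqrt(34501) - 57263236340 = -57263236340 + 2*sqrt(34501)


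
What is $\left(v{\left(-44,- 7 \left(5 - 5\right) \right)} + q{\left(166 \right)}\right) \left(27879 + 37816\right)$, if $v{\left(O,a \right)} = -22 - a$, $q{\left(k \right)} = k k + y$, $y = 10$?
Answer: $1809503080$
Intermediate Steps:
$q{\left(k \right)} = 10 + k^{2}$ ($q{\left(k \right)} = k k + 10 = k^{2} + 10 = 10 + k^{2}$)
$\left(v{\left(-44,- 7 \left(5 - 5\right) \right)} + q{\left(166 \right)}\right) \left(27879 + 37816\right) = \left(\left(-22 - - 7 \left(5 - 5\right)\right) + \left(10 + 166^{2}\right)\right) \left(27879 + 37816\right) = \left(\left(-22 - \left(-7\right) 0\right) + \left(10 + 27556\right)\right) 65695 = \left(\left(-22 - 0\right) + 27566\right) 65695 = \left(\left(-22 + 0\right) + 27566\right) 65695 = \left(-22 + 27566\right) 65695 = 27544 \cdot 65695 = 1809503080$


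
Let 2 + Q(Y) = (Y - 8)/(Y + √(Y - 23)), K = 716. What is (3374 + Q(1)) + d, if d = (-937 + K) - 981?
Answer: 7*(-309*I + 310*√22)/(√22 - I) ≈ 2169.7 + 1.4275*I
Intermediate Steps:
Q(Y) = -2 + (-8 + Y)/(Y + √(-23 + Y)) (Q(Y) = -2 + (Y - 8)/(Y + √(Y - 23)) = -2 + (-8 + Y)/(Y + √(-23 + Y)))
d = -1202 (d = (-937 + 716) - 981 = -221 - 981 = -1202)
(3374 + Q(1)) + d = (3374 + (-8 - 1*1 - 2*√(-23 + 1))/(1 + √(-23 + 1))) - 1202 = (3374 + (-8 - 1 - 2*I*√22)/(1 + √(-22))) - 1202 = (3374 + (-8 - 1 - 2*I*√22)/(1 + I*√22)) - 1202 = (3374 + (-9 - 2*I*√22)/(1 + I*√22)) - 1202 = 2172 + (-9 - 2*I*√22)/(1 + I*√22)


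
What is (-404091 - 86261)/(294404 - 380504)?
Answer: 122588/21525 ≈ 5.6951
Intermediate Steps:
(-404091 - 86261)/(294404 - 380504) = -490352/(-86100) = -490352*(-1/86100) = 122588/21525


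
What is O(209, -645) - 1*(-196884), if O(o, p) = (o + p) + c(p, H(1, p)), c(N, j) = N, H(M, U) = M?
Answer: 195803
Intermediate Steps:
O(o, p) = o + 2*p (O(o, p) = (o + p) + p = o + 2*p)
O(209, -645) - 1*(-196884) = (209 + 2*(-645)) - 1*(-196884) = (209 - 1290) + 196884 = -1081 + 196884 = 195803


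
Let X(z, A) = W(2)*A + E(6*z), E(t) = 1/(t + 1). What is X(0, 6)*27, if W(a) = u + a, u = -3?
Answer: -135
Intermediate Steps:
E(t) = 1/(1 + t)
W(a) = -3 + a
X(z, A) = 1/(1 + 6*z) - A (X(z, A) = (-3 + 2)*A + 1/(1 + 6*z) = -A + 1/(1 + 6*z) = 1/(1 + 6*z) - A)
X(0, 6)*27 = ((1 - 1*6*(1 + 6*0))/(1 + 6*0))*27 = ((1 - 1*6*(1 + 0))/(1 + 0))*27 = ((1 - 1*6*1)/1)*27 = (1*(1 - 6))*27 = (1*(-5))*27 = -5*27 = -135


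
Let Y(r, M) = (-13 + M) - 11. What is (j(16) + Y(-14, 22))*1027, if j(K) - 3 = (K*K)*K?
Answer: 4207619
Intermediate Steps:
Y(r, M) = -24 + M
j(K) = 3 + K³ (j(K) = 3 + (K*K)*K = 3 + K²*K = 3 + K³)
(j(16) + Y(-14, 22))*1027 = ((3 + 16³) + (-24 + 22))*1027 = ((3 + 4096) - 2)*1027 = (4099 - 2)*1027 = 4097*1027 = 4207619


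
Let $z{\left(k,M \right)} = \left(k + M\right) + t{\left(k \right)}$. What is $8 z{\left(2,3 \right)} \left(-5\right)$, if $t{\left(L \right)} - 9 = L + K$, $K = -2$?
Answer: $-560$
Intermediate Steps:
$t{\left(L \right)} = 7 + L$ ($t{\left(L \right)} = 9 + \left(L - 2\right) = 9 + \left(-2 + L\right) = 7 + L$)
$z{\left(k,M \right)} = 7 + M + 2 k$ ($z{\left(k,M \right)} = \left(k + M\right) + \left(7 + k\right) = \left(M + k\right) + \left(7 + k\right) = 7 + M + 2 k$)
$8 z{\left(2,3 \right)} \left(-5\right) = 8 \left(7 + 3 + 2 \cdot 2\right) \left(-5\right) = 8 \left(7 + 3 + 4\right) \left(-5\right) = 8 \cdot 14 \left(-5\right) = 112 \left(-5\right) = -560$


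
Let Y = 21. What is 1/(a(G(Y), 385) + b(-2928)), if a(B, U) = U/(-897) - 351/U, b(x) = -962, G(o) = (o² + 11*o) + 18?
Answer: -345345/332684962 ≈ -0.0010381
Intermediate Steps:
G(o) = 18 + o² + 11*o
a(B, U) = -351/U - U/897 (a(B, U) = U*(-1/897) - 351/U = -U/897 - 351/U = -351/U - U/897)
1/(a(G(Y), 385) + b(-2928)) = 1/((-351/385 - 1/897*385) - 962) = 1/((-351*1/385 - 385/897) - 962) = 1/((-351/385 - 385/897) - 962) = 1/(-463072/345345 - 962) = 1/(-332684962/345345) = -345345/332684962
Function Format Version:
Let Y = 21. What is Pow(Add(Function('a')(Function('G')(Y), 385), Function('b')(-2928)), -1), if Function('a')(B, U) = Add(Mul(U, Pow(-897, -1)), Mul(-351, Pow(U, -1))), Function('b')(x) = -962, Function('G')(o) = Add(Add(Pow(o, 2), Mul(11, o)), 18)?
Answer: Rational(-345345, 332684962) ≈ -0.0010381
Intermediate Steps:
Function('G')(o) = Add(18, Pow(o, 2), Mul(11, o))
Function('a')(B, U) = Add(Mul(-351, Pow(U, -1)), Mul(Rational(-1, 897), U)) (Function('a')(B, U) = Add(Mul(U, Rational(-1, 897)), Mul(-351, Pow(U, -1))) = Add(Mul(Rational(-1, 897), U), Mul(-351, Pow(U, -1))) = Add(Mul(-351, Pow(U, -1)), Mul(Rational(-1, 897), U)))
Pow(Add(Function('a')(Function('G')(Y), 385), Function('b')(-2928)), -1) = Pow(Add(Add(Mul(-351, Pow(385, -1)), Mul(Rational(-1, 897), 385)), -962), -1) = Pow(Add(Add(Mul(-351, Rational(1, 385)), Rational(-385, 897)), -962), -1) = Pow(Add(Add(Rational(-351, 385), Rational(-385, 897)), -962), -1) = Pow(Add(Rational(-463072, 345345), -962), -1) = Pow(Rational(-332684962, 345345), -1) = Rational(-345345, 332684962)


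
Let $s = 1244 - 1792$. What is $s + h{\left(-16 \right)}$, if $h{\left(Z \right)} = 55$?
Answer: $-493$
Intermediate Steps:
$s = -548$
$s + h{\left(-16 \right)} = -548 + 55 = -493$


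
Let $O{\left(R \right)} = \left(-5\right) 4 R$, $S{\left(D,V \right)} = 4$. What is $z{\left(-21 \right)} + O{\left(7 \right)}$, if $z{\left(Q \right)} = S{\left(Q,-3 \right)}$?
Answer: $-136$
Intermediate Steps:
$z{\left(Q \right)} = 4$
$O{\left(R \right)} = - 20 R$
$z{\left(-21 \right)} + O{\left(7 \right)} = 4 - 140 = -136$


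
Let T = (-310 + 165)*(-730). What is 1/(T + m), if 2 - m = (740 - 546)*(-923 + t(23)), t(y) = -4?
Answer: 1/285690 ≈ 3.5003e-6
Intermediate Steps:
m = 179840 (m = 2 - (740 - 546)*(-923 - 4) = 2 - 194*(-927) = 2 - 1*(-179838) = 2 + 179838 = 179840)
T = 105850 (T = -145*(-730) = 105850)
1/(T + m) = 1/(105850 + 179840) = 1/285690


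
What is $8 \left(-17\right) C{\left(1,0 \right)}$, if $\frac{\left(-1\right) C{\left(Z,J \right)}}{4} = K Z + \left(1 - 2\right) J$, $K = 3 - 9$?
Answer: $-3264$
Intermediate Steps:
$K = -6$ ($K = 3 - 9 = -6$)
$C{\left(Z,J \right)} = 4 J + 24 Z$ ($C{\left(Z,J \right)} = - 4 \left(- 6 Z + \left(1 - 2\right) J\right) = - 4 \left(- 6 Z - J\right) = - 4 \left(- J - 6 Z\right) = 4 J + 24 Z$)
$8 \left(-17\right) C{\left(1,0 \right)} = 8 \left(-17\right) \left(4 \cdot 0 + 24 \cdot 1\right) = - 136 \left(0 + 24\right) = \left(-136\right) 24 = -3264$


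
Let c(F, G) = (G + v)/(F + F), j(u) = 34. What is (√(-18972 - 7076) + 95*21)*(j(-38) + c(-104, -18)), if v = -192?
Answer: 7263795/104 + 3641*I*√407/13 ≈ 69844.0 + 5650.3*I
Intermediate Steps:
c(F, G) = (-192 + G)/(2*F) (c(F, G) = (G - 192)/(F + F) = (-192 + G)/((2*F)) = (-192 + G)*(1/(2*F)) = (-192 + G)/(2*F))
(√(-18972 - 7076) + 95*21)*(j(-38) + c(-104, -18)) = (√(-18972 - 7076) + 95*21)*(34 + (½)*(-192 - 18)/(-104)) = (√(-26048) + 1995)*(34 + (½)*(-1/104)*(-210)) = (8*I*√407 + 1995)*(34 + 105/104) = (1995 + 8*I*√407)*(3641/104) = 7263795/104 + 3641*I*√407/13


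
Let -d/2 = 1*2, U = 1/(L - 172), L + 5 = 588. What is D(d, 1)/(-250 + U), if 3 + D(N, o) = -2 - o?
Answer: 2466/102749 ≈ 0.024000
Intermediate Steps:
L = 583 (L = -5 + 588 = 583)
U = 1/411 (U = 1/(583 - 172) = 1/411 ≈ 0.0024331)
d = -4 (d = -2*2 = -4)
D(N, o) = -5 - o (D(N, o) = -3 + (-2 - o) = -5 - o)
D(d, 1)/(-250 + U) = (-5 - 1*1)/(-250 + 1/411) = (-5 - 1)/(-102749/411) = -6*(-411/102749) = 2466/102749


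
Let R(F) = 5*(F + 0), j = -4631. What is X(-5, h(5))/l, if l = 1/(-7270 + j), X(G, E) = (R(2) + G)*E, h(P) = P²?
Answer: -1487625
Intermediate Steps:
R(F) = 5*F
X(G, E) = E*(10 + G) (X(G, E) = (5*2 + G)*E = (10 + G)*E = E*(10 + G))
l = -1/11901 (l = 1/(-7270 - 4631) = 1/(-11901) = -1/11901 ≈ -8.4027e-5)
X(-5, h(5))/l = (5²*(10 - 5))/(-1/11901) = (25*5)*(-11901) = 125*(-11901) = -1487625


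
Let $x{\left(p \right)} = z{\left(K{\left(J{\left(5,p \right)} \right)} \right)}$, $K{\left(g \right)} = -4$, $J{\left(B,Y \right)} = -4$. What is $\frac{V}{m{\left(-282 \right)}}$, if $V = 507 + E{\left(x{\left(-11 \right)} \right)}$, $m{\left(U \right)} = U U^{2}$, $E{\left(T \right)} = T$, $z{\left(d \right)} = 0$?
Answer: $- \frac{169}{7475256} \approx -2.2608 \cdot 10^{-5}$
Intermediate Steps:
$x{\left(p \right)} = 0$
$m{\left(U \right)} = U^{3}$
$V = 507$ ($V = 507 + 0 = 507$)
$\frac{V}{m{\left(-282 \right)}} = \frac{507}{\left(-282\right)^{3}} = \frac{507}{-22425768} = 507 \left(- \frac{1}{22425768}\right) = - \frac{169}{7475256}$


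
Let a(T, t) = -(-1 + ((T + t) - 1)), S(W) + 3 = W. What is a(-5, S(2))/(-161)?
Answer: -8/161 ≈ -0.049689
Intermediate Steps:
S(W) = -3 + W
a(T, t) = 2 - T - t (a(T, t) = -(-1 + (-1 + T + t)) = -(-2 + T + t) = 2 - T - t)
a(-5, S(2))/(-161) = (2 - 1*(-5) - (-3 + 2))/(-161) = (2 + 5 - 1*(-1))*(-1/161) = (2 + 5 + 1)*(-1/161) = 8*(-1/161) = -8/161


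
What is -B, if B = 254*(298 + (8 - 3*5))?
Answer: -73914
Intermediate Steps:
B = 73914 (B = 254*(298 + (8 - 15)) = 254*(298 - 7) = 254*291 = 73914)
-B = -1*73914 = -73914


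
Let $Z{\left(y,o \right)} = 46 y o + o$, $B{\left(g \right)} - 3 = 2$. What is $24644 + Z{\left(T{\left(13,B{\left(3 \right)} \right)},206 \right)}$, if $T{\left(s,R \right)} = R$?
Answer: $72230$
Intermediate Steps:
$B{\left(g \right)} = 5$ ($B{\left(g \right)} = 3 + 2 = 5$)
$Z{\left(y,o \right)} = o + 46 o y$ ($Z{\left(y,o \right)} = 46 o y + o = o + 46 o y$)
$24644 + Z{\left(T{\left(13,B{\left(3 \right)} \right)},206 \right)} = 24644 + 206 \left(1 + 46 \cdot 5\right) = 24644 + 206 \left(1 + 230\right) = 24644 + 206 \cdot 231 = 24644 + 47586 = 72230$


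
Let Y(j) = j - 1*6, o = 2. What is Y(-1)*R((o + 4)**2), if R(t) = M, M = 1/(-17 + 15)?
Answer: 7/2 ≈ 3.5000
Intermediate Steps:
Y(j) = -6 + j (Y(j) = j - 6 = -6 + j)
M = -1/2 (M = 1/(-2) = -1/2 ≈ -0.50000)
R(t) = -1/2
Y(-1)*R((o + 4)**2) = (-6 - 1)*(-1/2) = -7*(-1/2) = 7/2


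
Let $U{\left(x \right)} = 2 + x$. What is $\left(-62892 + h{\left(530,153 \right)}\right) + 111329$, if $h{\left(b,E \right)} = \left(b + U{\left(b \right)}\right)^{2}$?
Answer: $1176281$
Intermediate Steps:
$h{\left(b,E \right)} = \left(2 + 2 b\right)^{2}$ ($h{\left(b,E \right)} = \left(b + \left(2 + b\right)\right)^{2} = \left(2 + 2 b\right)^{2}$)
$\left(-62892 + h{\left(530,153 \right)}\right) + 111329 = \left(-62892 + 4 \left(1 + 530\right)^{2}\right) + 111329 = \left(-62892 + 4 \cdot 531^{2}\right) + 111329 = \left(-62892 + 4 \cdot 281961\right) + 111329 = \left(-62892 + 1127844\right) + 111329 = 1064952 + 111329 = 1176281$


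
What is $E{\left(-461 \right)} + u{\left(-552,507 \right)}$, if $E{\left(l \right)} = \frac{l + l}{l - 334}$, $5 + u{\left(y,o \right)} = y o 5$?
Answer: $- \frac{1112462453}{795} \approx -1.3993 \cdot 10^{6}$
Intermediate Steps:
$u{\left(y,o \right)} = -5 + 5 o y$ ($u{\left(y,o \right)} = -5 + y o 5 = -5 + o y 5 = -5 + 5 o y$)
$E{\left(l \right)} = \frac{2 l}{-334 + l}$
$E{\left(-461 \right)} + u{\left(-552,507 \right)} = 2 \left(-461\right) \frac{1}{-334 - 461} + \left(-5 + 5 \cdot 507 \left(-552\right)\right) = 2 \left(-461\right) \frac{1}{-795} - 1399325 = 2 \left(-461\right) \left(- \frac{1}{795}\right) - 1399325 = \frac{922}{795} - 1399325 = - \frac{1112462453}{795}$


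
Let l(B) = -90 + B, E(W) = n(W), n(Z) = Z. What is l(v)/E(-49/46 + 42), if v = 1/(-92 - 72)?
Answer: -339503/154406 ≈ -2.1988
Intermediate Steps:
E(W) = W
v = -1/164 (v = 1/(-164) = -1/164 ≈ -0.0060976)
l(v)/E(-49/46 + 42) = (-90 - 1/164)/(-49/46 + 42) = -14761/(164*(-49*1/46 + 42)) = -14761/(164*(-49/46 + 42)) = -14761/(164*1883/46) = -14761/164*46/1883 = -339503/154406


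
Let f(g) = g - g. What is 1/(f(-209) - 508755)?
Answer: -1/508755 ≈ -1.9656e-6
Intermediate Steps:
f(g) = 0
1/(f(-209) - 508755) = 1/(0 - 508755) = 1/(-508755) = -1/508755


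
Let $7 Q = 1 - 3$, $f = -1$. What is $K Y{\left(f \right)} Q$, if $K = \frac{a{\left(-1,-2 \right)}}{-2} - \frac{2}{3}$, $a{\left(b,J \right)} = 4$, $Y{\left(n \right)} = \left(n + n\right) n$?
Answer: $\frac{32}{21} \approx 1.5238$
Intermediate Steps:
$Y{\left(n \right)} = 2 n^{2}$ ($Y{\left(n \right)} = 2 n n = 2 n^{2}$)
$K = - \frac{8}{3}$ ($K = \frac{4}{-2} - \frac{2}{3} = 4 \left(- \frac{1}{2}\right) - \frac{2}{3} = -2 - \frac{2}{3} = - \frac{8}{3} \approx -2.6667$)
$Q = - \frac{2}{7}$ ($Q = \frac{1 - 3}{7} = \frac{1}{7} \left(-2\right) = - \frac{2}{7} \approx -0.28571$)
$K Y{\left(f \right)} Q = - \frac{8 \cdot 2 \left(-1\right)^{2}}{3} \left(- \frac{2}{7}\right) = - \frac{8 \cdot 2 \cdot 1}{3} \left(- \frac{2}{7}\right) = \left(- \frac{8}{3}\right) 2 \left(- \frac{2}{7}\right) = \left(- \frac{16}{3}\right) \left(- \frac{2}{7}\right) = \frac{32}{21}$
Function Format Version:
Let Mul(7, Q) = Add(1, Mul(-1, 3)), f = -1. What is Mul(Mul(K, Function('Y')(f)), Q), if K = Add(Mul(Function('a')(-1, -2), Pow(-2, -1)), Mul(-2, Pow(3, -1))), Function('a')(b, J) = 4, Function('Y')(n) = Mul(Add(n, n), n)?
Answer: Rational(32, 21) ≈ 1.5238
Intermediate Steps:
Function('Y')(n) = Mul(2, Pow(n, 2)) (Function('Y')(n) = Mul(Mul(2, n), n) = Mul(2, Pow(n, 2)))
K = Rational(-8, 3) (K = Add(Mul(4, Pow(-2, -1)), Mul(-2, Pow(3, -1))) = Add(Mul(4, Rational(-1, 2)), Mul(-2, Rational(1, 3))) = Add(-2, Rational(-2, 3)) = Rational(-8, 3) ≈ -2.6667)
Q = Rational(-2, 7) (Q = Mul(Rational(1, 7), Add(1, Mul(-1, 3))) = Mul(Rational(1, 7), Add(1, -3)) = Mul(Rational(1, 7), -2) = Rational(-2, 7) ≈ -0.28571)
Mul(Mul(K, Function('Y')(f)), Q) = Mul(Mul(Rational(-8, 3), Mul(2, Pow(-1, 2))), Rational(-2, 7)) = Mul(Mul(Rational(-8, 3), Mul(2, 1)), Rational(-2, 7)) = Mul(Mul(Rational(-8, 3), 2), Rational(-2, 7)) = Mul(Rational(-16, 3), Rational(-2, 7)) = Rational(32, 21)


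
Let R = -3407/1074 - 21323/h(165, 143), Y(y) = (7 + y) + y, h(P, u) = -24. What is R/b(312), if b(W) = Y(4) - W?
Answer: -3803189/1275912 ≈ -2.9808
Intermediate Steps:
Y(y) = 7 + 2*y
b(W) = 15 - W (b(W) = (7 + 2*4) - W = (7 + 8) - W = 15 - W)
R = 3803189/4296 (R = -3407/1074 - 21323/(-24) = -3407*1/1074 - 21323*(-1/24) = -3407/1074 + 21323/24 = 3803189/4296 ≈ 885.29)
R/b(312) = 3803189/(4296*(15 - 1*312)) = 3803189/(4296*(15 - 312)) = (3803189/4296)/(-297) = (3803189/4296)*(-1/297) = -3803189/1275912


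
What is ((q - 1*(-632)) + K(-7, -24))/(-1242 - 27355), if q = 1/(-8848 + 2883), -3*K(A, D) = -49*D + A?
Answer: -4336552/511743315 ≈ -0.0084741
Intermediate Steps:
K(A, D) = -A/3 + 49*D/3 (K(A, D) = -(-49*D + A)/3 = -(A - 49*D)/3 = -A/3 + 49*D/3)
q = -1/5965 (q = 1/(-5965) = -1/5965 ≈ -0.00016764)
((q - 1*(-632)) + K(-7, -24))/(-1242 - 27355) = ((-1/5965 - 1*(-632)) + (-⅓*(-7) + (49/3)*(-24)))/(-1242 - 27355) = ((-1/5965 + 632) + (7/3 - 392))/(-28597) = (3769879/5965 - 1169/3)*(-1/28597) = (4336552/17895)*(-1/28597) = -4336552/511743315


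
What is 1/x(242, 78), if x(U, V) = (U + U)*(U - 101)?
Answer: 1/68244 ≈ 1.4653e-5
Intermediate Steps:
x(U, V) = 2*U*(-101 + U) (x(U, V) = (2*U)*(-101 + U) = 2*U*(-101 + U))
1/x(242, 78) = 1/(2*242*(-101 + 242)) = 1/(2*242*141) = 1/68244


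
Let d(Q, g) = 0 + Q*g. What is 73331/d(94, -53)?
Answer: -73331/4982 ≈ -14.719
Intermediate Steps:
d(Q, g) = Q*g
73331/d(94, -53) = 73331/((94*(-53))) = 73331/(-4982) = 73331*(-1/4982) = -73331/4982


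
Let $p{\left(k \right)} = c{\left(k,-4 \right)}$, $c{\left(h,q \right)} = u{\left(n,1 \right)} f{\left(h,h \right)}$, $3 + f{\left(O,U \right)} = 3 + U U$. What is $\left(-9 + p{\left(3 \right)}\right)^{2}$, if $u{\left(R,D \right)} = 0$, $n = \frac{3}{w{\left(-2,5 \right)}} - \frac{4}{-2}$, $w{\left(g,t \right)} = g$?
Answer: $81$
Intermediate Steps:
$f{\left(O,U \right)} = U^{2}$ ($f{\left(O,U \right)} = -3 + \left(3 + U U\right) = -3 + \left(3 + U^{2}\right) = U^{2}$)
$n = \frac{1}{2}$ ($n = \frac{3}{-2} - \frac{4}{-2} = 3 \left(- \frac{1}{2}\right) - -2 = - \frac{3}{2} + 2 = \frac{1}{2} \approx 0.5$)
$c{\left(h,q \right)} = 0$ ($c{\left(h,q \right)} = 0 h^{2} = 0$)
$p{\left(k \right)} = 0$
$\left(-9 + p{\left(3 \right)}\right)^{2} = \left(-9 + 0\right)^{2} = \left(-9\right)^{2} = 81$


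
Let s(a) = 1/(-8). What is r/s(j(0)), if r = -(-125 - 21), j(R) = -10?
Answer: -1168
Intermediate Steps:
s(a) = -⅛
r = 146 (r = -1*(-146) = 146)
r/s(j(0)) = 146/(-⅛) = 146*(-8) = -1168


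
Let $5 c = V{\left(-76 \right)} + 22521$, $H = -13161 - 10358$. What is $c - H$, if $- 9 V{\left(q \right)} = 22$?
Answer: $\frac{1261022}{45} \approx 28023.0$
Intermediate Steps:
$H = -23519$ ($H = -13161 - 10358 = -23519$)
$V{\left(q \right)} = - \frac{22}{9}$ ($V{\left(q \right)} = \left(- \frac{1}{9}\right) 22 = - \frac{22}{9}$)
$c = \frac{202667}{45}$ ($c = \frac{- \frac{22}{9} + 22521}{5} = \frac{1}{5} \cdot \frac{202667}{9} = \frac{202667}{45} \approx 4503.7$)
$c - H = \frac{202667}{45} - -23519 = \frac{202667}{45} + 23519 = \frac{1261022}{45}$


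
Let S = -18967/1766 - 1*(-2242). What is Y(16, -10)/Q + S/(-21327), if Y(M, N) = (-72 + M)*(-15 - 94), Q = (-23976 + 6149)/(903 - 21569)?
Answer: 4750999634449313/671426893614 ≈ 7076.0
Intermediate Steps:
S = 3940405/1766 (S = -18967*1/1766 + 2242 = -18967/1766 + 2242 = 3940405/1766 ≈ 2231.3)
Q = 17827/20666 (Q = -17827/(-20666) = -17827*(-1/20666) = 17827/20666 ≈ 0.86262)
Y(M, N) = 7848 - 109*M (Y(M, N) = (-72 + M)*(-109) = 7848 - 109*M)
Y(16, -10)/Q + S/(-21327) = (7848 - 109*16)/(17827/20666) + (3940405/1766)/(-21327) = (7848 - 1744)*(20666/17827) + (3940405/1766)*(-1/21327) = 6104*(20666/17827) - 3940405/37663482 = 126145264/17827 - 3940405/37663482 = 4750999634449313/671426893614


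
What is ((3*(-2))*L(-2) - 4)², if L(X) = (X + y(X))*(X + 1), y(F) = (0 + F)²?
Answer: 64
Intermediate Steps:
y(F) = F²
L(X) = (1 + X)*(X + X²) (L(X) = (X + X²)*(X + 1) = (X + X²)*(1 + X) = (1 + X)*(X + X²))
((3*(-2))*L(-2) - 4)² = ((3*(-2))*(-2*(1 + (-2)² + 2*(-2))) - 4)² = (-(-12)*(1 + 4 - 4) - 4)² = (-(-12) - 4)² = (-6*(-2) - 4)² = (12 - 4)² = 8² = 64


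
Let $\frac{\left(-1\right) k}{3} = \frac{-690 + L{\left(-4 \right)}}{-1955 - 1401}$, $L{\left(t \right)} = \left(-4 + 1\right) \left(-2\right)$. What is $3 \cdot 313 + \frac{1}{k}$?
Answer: $\frac{480868}{513} \approx 937.36$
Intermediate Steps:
$L{\left(t \right)} = 6$ ($L{\left(t \right)} = \left(-3\right) \left(-2\right) = 6$)
$k = - \frac{513}{839}$ ($k = - 3 \frac{-690 + 6}{-1955 - 1401} = - 3 \left(- \frac{684}{-3356}\right) = - 3 \left(\left(-684\right) \left(- \frac{1}{3356}\right)\right) = \left(-3\right) \frac{171}{839} = - \frac{513}{839} \approx -0.61144$)
$3 \cdot 313 + \frac{1}{k} = 3 \cdot 313 + \frac{1}{- \frac{513}{839}} = 939 - \frac{839}{513} = \frac{480868}{513}$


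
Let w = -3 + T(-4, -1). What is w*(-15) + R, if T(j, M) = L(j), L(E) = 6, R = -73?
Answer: -118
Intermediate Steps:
T(j, M) = 6
w = 3 (w = -3 + 6 = 3)
w*(-15) + R = 3*(-15) - 73 = -45 - 73 = -118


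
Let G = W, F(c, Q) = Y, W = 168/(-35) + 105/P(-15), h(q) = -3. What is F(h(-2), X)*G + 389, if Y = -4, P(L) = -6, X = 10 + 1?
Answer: 2391/5 ≈ 478.20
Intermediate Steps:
X = 11
W = -223/10 (W = 168/(-35) + 105/(-6) = 168*(-1/35) + 105*(-⅙) = -24/5 - 35/2 = -223/10 ≈ -22.300)
F(c, Q) = -4
G = -223/10 ≈ -22.300
F(h(-2), X)*G + 389 = -4*(-223/10) + 389 = 446/5 + 389 = 2391/5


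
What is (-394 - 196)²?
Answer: 348100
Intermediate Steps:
(-394 - 196)² = (-590)² = 348100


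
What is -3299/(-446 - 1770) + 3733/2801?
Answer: 17512827/6207016 ≈ 2.8215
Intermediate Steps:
-3299/(-446 - 1770) + 3733/2801 = -3299/(-2216) + 3733*(1/2801) = -3299*(-1/2216) + 3733/2801 = 3299/2216 + 3733/2801 = 17512827/6207016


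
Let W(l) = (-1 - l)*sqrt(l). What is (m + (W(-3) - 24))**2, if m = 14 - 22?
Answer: 1012 - 128*I*sqrt(3) ≈ 1012.0 - 221.7*I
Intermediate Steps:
W(l) = sqrt(l)*(-1 - l)
m = -8
(m + (W(-3) - 24))**2 = (-8 + (sqrt(-3)*(-1 - 1*(-3)) - 24))**2 = (-8 + ((I*sqrt(3))*(-1 + 3) - 24))**2 = (-8 + ((I*sqrt(3))*2 - 24))**2 = (-8 + (2*I*sqrt(3) - 24))**2 = (-8 + (-24 + 2*I*sqrt(3)))**2 = (-32 + 2*I*sqrt(3))**2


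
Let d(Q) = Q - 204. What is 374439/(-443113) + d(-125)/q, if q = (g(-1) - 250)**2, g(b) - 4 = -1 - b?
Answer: -22805334701/26815426308 ≈ -0.85046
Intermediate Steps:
g(b) = 3 - b (g(b) = 4 + (-1 - b) = 3 - b)
d(Q) = -204 + Q
q = 60516 (q = ((3 - 1*(-1)) - 250)**2 = ((3 + 1) - 250)**2 = (4 - 250)**2 = (-246)**2 = 60516)
374439/(-443113) + d(-125)/q = 374439/(-443113) + (-204 - 125)/60516 = 374439*(-1/443113) - 329*1/60516 = -374439/443113 - 329/60516 = -22805334701/26815426308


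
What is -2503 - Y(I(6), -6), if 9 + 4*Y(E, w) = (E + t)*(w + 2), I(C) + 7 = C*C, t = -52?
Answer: -10095/4 ≈ -2523.8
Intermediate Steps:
I(C) = -7 + C**2 (I(C) = -7 + C*C = -7 + C**2)
Y(E, w) = -9/4 + (-52 + E)*(2 + w)/4 (Y(E, w) = -9/4 + ((E - 52)*(w + 2))/4 = -9/4 + ((-52 + E)*(2 + w))/4 = -9/4 + (-52 + E)*(2 + w)/4)
-2503 - Y(I(6), -6) = -2503 - (-113/4 + (-7 + 6**2)/2 - 13*(-6) + (1/4)*(-7 + 6**2)*(-6)) = -2503 - (-113/4 + (-7 + 36)/2 + 78 + (1/4)*(-7 + 36)*(-6)) = -2503 - (-113/4 + (1/2)*29 + 78 + (1/4)*29*(-6)) = -2503 - (-113/4 + 29/2 + 78 - 87/2) = -2503 - 1*83/4 = -2503 - 83/4 = -10095/4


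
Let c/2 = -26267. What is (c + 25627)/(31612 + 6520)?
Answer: -26907/38132 ≈ -0.70563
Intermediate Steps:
c = -52534 (c = 2*(-26267) = -52534)
(c + 25627)/(31612 + 6520) = (-52534 + 25627)/(31612 + 6520) = -26907/38132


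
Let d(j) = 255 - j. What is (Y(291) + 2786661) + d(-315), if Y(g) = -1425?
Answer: 2785806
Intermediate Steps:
(Y(291) + 2786661) + d(-315) = (-1425 + 2786661) + (255 - 1*(-315)) = 2785236 + (255 + 315) = 2785236 + 570 = 2785806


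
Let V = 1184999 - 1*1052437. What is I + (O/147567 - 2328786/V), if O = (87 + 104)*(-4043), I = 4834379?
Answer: 47284298120362249/9780888327 ≈ 4.8344e+6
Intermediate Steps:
O = -772213 (O = 191*(-4043) = -772213)
V = 132562 (V = 1184999 - 1052437 = 132562)
I + (O/147567 - 2328786/V) = 4834379 + (-772213/147567 - 2328786/132562) = 4834379 + (-772213*1/147567 - 2328786*1/132562) = 4834379 + (-772213/147567 - 1164393/66281) = 4834379 - 223009031684/9780888327 = 47284298120362249/9780888327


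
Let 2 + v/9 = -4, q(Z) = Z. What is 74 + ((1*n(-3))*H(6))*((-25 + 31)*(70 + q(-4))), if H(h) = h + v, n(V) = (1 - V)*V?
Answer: 228170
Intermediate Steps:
v = -54 (v = -18 + 9*(-4) = -18 - 36 = -54)
n(V) = V*(1 - V)
H(h) = -54 + h (H(h) = h - 54 = -54 + h)
74 + ((1*n(-3))*H(6))*((-25 + 31)*(70 + q(-4))) = 74 + ((1*(-3*(1 - 1*(-3))))*(-54 + 6))*((-25 + 31)*(70 - 4)) = 74 + ((1*(-3*(1 + 3)))*(-48))*(6*66) = 74 + ((1*(-3*4))*(-48))*396 = 74 + ((1*(-12))*(-48))*396 = 74 - 12*(-48)*396 = 74 + 576*396 = 74 + 228096 = 228170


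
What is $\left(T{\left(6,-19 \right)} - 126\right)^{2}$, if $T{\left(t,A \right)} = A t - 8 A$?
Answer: $7744$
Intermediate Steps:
$T{\left(t,A \right)} = - 8 A + A t$
$\left(T{\left(6,-19 \right)} - 126\right)^{2} = \left(- 19 \left(-8 + 6\right) - 126\right)^{2} = \left(\left(-19\right) \left(-2\right) - 126\right)^{2} = \left(38 - 126\right)^{2} = \left(-88\right)^{2} = 7744$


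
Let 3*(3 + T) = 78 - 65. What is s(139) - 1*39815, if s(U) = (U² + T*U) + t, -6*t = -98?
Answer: -60877/3 ≈ -20292.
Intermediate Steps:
t = 49/3 (t = -⅙*(-98) = 49/3 ≈ 16.333)
T = 4/3 (T = -3 + (78 - 65)/3 = -3 + (⅓)*13 = -3 + 13/3 = 4/3 ≈ 1.3333)
s(U) = 49/3 + U² + 4*U/3 (s(U) = (U² + 4*U/3) + 49/3 = 49/3 + U² + 4*U/3)
s(139) - 1*39815 = (49/3 + 139² + (4/3)*139) - 1*39815 = (49/3 + 19321 + 556/3) - 39815 = 58568/3 - 39815 = -60877/3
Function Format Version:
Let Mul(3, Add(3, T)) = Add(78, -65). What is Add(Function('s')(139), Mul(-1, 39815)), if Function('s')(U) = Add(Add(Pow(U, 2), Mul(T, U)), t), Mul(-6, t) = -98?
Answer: Rational(-60877, 3) ≈ -20292.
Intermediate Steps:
t = Rational(49, 3) (t = Mul(Rational(-1, 6), -98) = Rational(49, 3) ≈ 16.333)
T = Rational(4, 3) (T = Add(-3, Mul(Rational(1, 3), Add(78, -65))) = Add(-3, Mul(Rational(1, 3), 13)) = Add(-3, Rational(13, 3)) = Rational(4, 3) ≈ 1.3333)
Function('s')(U) = Add(Rational(49, 3), Pow(U, 2), Mul(Rational(4, 3), U)) (Function('s')(U) = Add(Add(Pow(U, 2), Mul(Rational(4, 3), U)), Rational(49, 3)) = Add(Rational(49, 3), Pow(U, 2), Mul(Rational(4, 3), U)))
Add(Function('s')(139), Mul(-1, 39815)) = Add(Add(Rational(49, 3), Pow(139, 2), Mul(Rational(4, 3), 139)), Mul(-1, 39815)) = Add(Add(Rational(49, 3), 19321, Rational(556, 3)), -39815) = Add(Rational(58568, 3), -39815) = Rational(-60877, 3)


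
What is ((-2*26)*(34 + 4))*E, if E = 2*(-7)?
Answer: 27664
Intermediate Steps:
E = -14
((-2*26)*(34 + 4))*E = ((-2*26)*(34 + 4))*(-14) = -52*38*(-14) = -1976*(-14) = 27664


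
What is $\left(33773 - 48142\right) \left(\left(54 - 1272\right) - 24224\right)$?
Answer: $365576098$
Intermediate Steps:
$\left(33773 - 48142\right) \left(\left(54 - 1272\right) - 24224\right) = - 14369 \left(\left(54 - 1272\right) - 24224\right) = - 14369 \left(-1218 - 24224\right) = \left(-14369\right) \left(-25442\right) = 365576098$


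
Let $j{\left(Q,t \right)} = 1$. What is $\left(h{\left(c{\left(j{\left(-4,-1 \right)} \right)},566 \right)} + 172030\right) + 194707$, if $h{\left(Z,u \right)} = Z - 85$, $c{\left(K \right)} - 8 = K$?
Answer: $366661$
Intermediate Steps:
$c{\left(K \right)} = 8 + K$
$h{\left(Z,u \right)} = -85 + Z$
$\left(h{\left(c{\left(j{\left(-4,-1 \right)} \right)},566 \right)} + 172030\right) + 194707 = \left(\left(-85 + \left(8 + 1\right)\right) + 172030\right) + 194707 = \left(\left(-85 + 9\right) + 172030\right) + 194707 = \left(-76 + 172030\right) + 194707 = 171954 + 194707 = 366661$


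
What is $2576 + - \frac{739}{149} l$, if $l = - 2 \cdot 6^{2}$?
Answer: $\frac{437032}{149} \approx 2933.1$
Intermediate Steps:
$l = -72$ ($l = \left(-2\right) 36 = -72$)
$2576 + - \frac{739}{149} l = 2576 + - \frac{739}{149} \left(-72\right) = 2576 + \left(-739\right) \frac{1}{149} \left(-72\right) = 2576 - - \frac{53208}{149} = 2576 + \frac{53208}{149} = \frac{437032}{149}$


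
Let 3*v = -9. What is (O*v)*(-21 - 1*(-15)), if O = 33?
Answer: 594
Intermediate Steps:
v = -3 (v = (1/3)*(-9) = -3)
(O*v)*(-21 - 1*(-15)) = (33*(-3))*(-21 - 1*(-15)) = -99*(-21 + 15) = -99*(-6) = 594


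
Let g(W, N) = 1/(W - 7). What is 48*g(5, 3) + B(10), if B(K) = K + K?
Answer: -4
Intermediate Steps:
B(K) = 2*K
g(W, N) = 1/(-7 + W)
48*g(5, 3) + B(10) = 48/(-7 + 5) + 2*10 = 48/(-2) + 20 = 48*(-1/2) + 20 = -24 + 20 = -4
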